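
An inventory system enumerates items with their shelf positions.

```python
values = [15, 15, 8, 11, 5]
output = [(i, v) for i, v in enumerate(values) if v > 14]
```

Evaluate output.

Step 1: Filter enumerate([15, 15, 8, 11, 5]) keeping v > 14:
  (0, 15): 15 > 14, included
  (1, 15): 15 > 14, included
  (2, 8): 8 <= 14, excluded
  (3, 11): 11 <= 14, excluded
  (4, 5): 5 <= 14, excluded
Therefore output = [(0, 15), (1, 15)].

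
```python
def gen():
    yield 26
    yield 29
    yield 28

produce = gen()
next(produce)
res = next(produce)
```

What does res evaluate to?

Step 1: gen() creates a generator.
Step 2: next(produce) yields 26 (consumed and discarded).
Step 3: next(produce) yields 29, assigned to res.
Therefore res = 29.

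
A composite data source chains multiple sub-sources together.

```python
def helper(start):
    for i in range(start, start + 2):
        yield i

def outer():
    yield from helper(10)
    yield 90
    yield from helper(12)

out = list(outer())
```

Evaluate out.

Step 1: outer() delegates to helper(10):
  yield 10
  yield 11
Step 2: yield 90
Step 3: Delegates to helper(12):
  yield 12
  yield 13
Therefore out = [10, 11, 90, 12, 13].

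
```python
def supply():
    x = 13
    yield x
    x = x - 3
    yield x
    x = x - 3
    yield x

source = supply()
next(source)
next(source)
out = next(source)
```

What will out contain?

Step 1: Trace through generator execution:
  Yield 1: x starts at 13, yield 13
  Yield 2: x = 13 - 3 = 10, yield 10
  Yield 3: x = 10 - 3 = 7, yield 7
Step 2: First next() gets 13, second next() gets the second value, third next() yields 7.
Therefore out = 7.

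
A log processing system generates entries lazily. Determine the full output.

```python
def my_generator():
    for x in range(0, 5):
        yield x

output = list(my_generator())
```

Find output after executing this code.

Step 1: The generator yields each value from range(0, 5).
Step 2: list() consumes all yields: [0, 1, 2, 3, 4].
Therefore output = [0, 1, 2, 3, 4].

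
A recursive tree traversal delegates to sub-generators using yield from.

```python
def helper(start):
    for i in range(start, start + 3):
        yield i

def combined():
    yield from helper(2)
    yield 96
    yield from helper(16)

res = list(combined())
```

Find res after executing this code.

Step 1: combined() delegates to helper(2):
  yield 2
  yield 3
  yield 4
Step 2: yield 96
Step 3: Delegates to helper(16):
  yield 16
  yield 17
  yield 18
Therefore res = [2, 3, 4, 96, 16, 17, 18].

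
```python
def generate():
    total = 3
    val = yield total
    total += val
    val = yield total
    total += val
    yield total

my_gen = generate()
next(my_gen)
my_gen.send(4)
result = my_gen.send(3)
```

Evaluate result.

Step 1: next() -> yield total=3.
Step 2: send(4) -> val=4, total = 3+4 = 7, yield 7.
Step 3: send(3) -> val=3, total = 7+3 = 10, yield 10.
Therefore result = 10.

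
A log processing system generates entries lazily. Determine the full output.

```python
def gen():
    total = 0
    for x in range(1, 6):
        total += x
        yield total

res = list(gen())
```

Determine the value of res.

Step 1: Generator accumulates running sum:
  x=1: total = 1, yield 1
  x=2: total = 3, yield 3
  x=3: total = 6, yield 6
  x=4: total = 10, yield 10
  x=5: total = 15, yield 15
Therefore res = [1, 3, 6, 10, 15].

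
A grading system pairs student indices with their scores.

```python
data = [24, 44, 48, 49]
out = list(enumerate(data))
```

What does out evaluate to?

Step 1: enumerate pairs each element with its index:
  (0, 24)
  (1, 44)
  (2, 48)
  (3, 49)
Therefore out = [(0, 24), (1, 44), (2, 48), (3, 49)].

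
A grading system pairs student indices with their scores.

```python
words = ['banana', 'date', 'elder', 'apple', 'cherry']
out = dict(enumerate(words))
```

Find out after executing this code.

Step 1: enumerate pairs indices with words:
  0 -> 'banana'
  1 -> 'date'
  2 -> 'elder'
  3 -> 'apple'
  4 -> 'cherry'
Therefore out = {0: 'banana', 1: 'date', 2: 'elder', 3: 'apple', 4: 'cherry'}.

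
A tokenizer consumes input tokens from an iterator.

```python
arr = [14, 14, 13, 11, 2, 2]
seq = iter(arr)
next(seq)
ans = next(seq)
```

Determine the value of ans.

Step 1: Create iterator over [14, 14, 13, 11, 2, 2].
Step 2: next() consumes 14.
Step 3: next() returns 14.
Therefore ans = 14.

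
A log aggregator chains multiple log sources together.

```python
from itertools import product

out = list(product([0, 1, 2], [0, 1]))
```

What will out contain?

Step 1: product([0, 1, 2], [0, 1]) gives all pairs:
  (0, 0)
  (0, 1)
  (1, 0)
  (1, 1)
  (2, 0)
  (2, 1)
Therefore out = [(0, 0), (0, 1), (1, 0), (1, 1), (2, 0), (2, 1)].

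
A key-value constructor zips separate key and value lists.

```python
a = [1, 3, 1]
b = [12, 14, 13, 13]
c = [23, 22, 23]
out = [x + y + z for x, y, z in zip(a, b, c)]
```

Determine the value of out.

Step 1: zip three lists (truncates to shortest, len=3):
  1 + 12 + 23 = 36
  3 + 14 + 22 = 39
  1 + 13 + 23 = 37
Therefore out = [36, 39, 37].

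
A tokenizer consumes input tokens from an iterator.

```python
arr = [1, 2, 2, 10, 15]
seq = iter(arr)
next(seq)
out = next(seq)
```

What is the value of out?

Step 1: Create iterator over [1, 2, 2, 10, 15].
Step 2: next() consumes 1.
Step 3: next() returns 2.
Therefore out = 2.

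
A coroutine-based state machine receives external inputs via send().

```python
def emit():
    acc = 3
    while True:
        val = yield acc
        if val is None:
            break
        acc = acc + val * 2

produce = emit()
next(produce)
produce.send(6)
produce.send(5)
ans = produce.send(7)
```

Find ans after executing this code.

Step 1: next() -> yield acc=3.
Step 2: send(6) -> val=6, acc = 3 + 6*2 = 15, yield 15.
Step 3: send(5) -> val=5, acc = 15 + 5*2 = 25, yield 25.
Step 4: send(7) -> val=7, acc = 25 + 7*2 = 39, yield 39.
Therefore ans = 39.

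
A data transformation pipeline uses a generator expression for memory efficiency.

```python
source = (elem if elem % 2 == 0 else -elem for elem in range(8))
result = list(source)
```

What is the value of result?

Step 1: For each elem in range(8), yield elem if even, else -elem:
  elem=0: even, yield 0
  elem=1: odd, yield -1
  elem=2: even, yield 2
  elem=3: odd, yield -3
  elem=4: even, yield 4
  elem=5: odd, yield -5
  elem=6: even, yield 6
  elem=7: odd, yield -7
Therefore result = [0, -1, 2, -3, 4, -5, 6, -7].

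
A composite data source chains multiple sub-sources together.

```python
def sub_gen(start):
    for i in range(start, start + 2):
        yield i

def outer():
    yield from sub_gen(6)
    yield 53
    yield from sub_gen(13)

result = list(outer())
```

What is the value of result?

Step 1: outer() delegates to sub_gen(6):
  yield 6
  yield 7
Step 2: yield 53
Step 3: Delegates to sub_gen(13):
  yield 13
  yield 14
Therefore result = [6, 7, 53, 13, 14].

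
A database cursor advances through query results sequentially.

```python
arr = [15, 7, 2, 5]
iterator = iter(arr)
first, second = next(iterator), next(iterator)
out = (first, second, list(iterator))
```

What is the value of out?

Step 1: Create iterator over [15, 7, 2, 5].
Step 2: first = 15, second = 7.
Step 3: Remaining elements: [2, 5].
Therefore out = (15, 7, [2, 5]).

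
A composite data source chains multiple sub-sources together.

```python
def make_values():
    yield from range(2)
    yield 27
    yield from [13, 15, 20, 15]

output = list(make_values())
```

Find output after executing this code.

Step 1: Trace yields in order:
  yield 0
  yield 1
  yield 27
  yield 13
  yield 15
  yield 20
  yield 15
Therefore output = [0, 1, 27, 13, 15, 20, 15].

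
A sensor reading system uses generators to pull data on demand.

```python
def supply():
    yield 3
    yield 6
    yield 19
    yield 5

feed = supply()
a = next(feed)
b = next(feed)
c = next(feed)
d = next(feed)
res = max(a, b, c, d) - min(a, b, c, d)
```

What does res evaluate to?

Step 1: Create generator and consume all values:
  a = next(feed) = 3
  b = next(feed) = 6
  c = next(feed) = 19
  d = next(feed) = 5
Step 2: max = 19, min = 3, res = 19 - 3 = 16.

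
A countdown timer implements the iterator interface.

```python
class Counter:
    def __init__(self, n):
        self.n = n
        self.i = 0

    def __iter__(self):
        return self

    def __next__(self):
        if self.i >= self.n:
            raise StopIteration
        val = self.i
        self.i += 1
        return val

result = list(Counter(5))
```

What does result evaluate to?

Step 1: Counter(5) creates an iterator counting 0 to 4.
Step 2: list() consumes all values: [0, 1, 2, 3, 4].
Therefore result = [0, 1, 2, 3, 4].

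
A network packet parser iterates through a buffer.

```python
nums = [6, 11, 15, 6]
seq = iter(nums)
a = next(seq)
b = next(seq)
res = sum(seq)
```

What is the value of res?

Step 1: Create iterator over [6, 11, 15, 6].
Step 2: a = next() = 6, b = next() = 11.
Step 3: sum() of remaining [15, 6] = 21.
Therefore res = 21.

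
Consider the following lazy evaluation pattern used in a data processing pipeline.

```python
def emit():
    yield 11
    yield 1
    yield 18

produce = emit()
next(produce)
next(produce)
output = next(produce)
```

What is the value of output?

Step 1: emit() creates a generator.
Step 2: next(produce) yields 11 (consumed and discarded).
Step 3: next(produce) yields 1 (consumed and discarded).
Step 4: next(produce) yields 18, assigned to output.
Therefore output = 18.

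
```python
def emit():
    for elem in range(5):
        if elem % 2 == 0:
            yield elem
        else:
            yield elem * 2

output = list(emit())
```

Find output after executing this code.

Step 1: For each elem in range(5), yield elem if even, else elem*2:
  elem=0 (even): yield 0
  elem=1 (odd): yield 1*2 = 2
  elem=2 (even): yield 2
  elem=3 (odd): yield 3*2 = 6
  elem=4 (even): yield 4
Therefore output = [0, 2, 2, 6, 4].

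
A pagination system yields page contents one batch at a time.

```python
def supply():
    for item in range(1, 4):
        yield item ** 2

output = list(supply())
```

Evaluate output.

Step 1: For each item in range(1, 4), yield item**2:
  item=1: yield 1**2 = 1
  item=2: yield 2**2 = 4
  item=3: yield 3**2 = 9
Therefore output = [1, 4, 9].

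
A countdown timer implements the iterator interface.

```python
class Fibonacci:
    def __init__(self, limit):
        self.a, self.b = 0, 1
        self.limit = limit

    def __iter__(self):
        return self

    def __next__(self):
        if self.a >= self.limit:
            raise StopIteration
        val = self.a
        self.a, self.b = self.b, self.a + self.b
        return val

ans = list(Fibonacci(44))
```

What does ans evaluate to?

Step 1: Fibonacci-like sequence (a=0, b=1) until >= 44:
  Yield 0, then a,b = 1,1
  Yield 1, then a,b = 1,2
  Yield 1, then a,b = 2,3
  Yield 2, then a,b = 3,5
  Yield 3, then a,b = 5,8
  Yield 5, then a,b = 8,13
  Yield 8, then a,b = 13,21
  Yield 13, then a,b = 21,34
  Yield 21, then a,b = 34,55
  Yield 34, then a,b = 55,89
Step 2: 55 >= 44, stop.
Therefore ans = [0, 1, 1, 2, 3, 5, 8, 13, 21, 34].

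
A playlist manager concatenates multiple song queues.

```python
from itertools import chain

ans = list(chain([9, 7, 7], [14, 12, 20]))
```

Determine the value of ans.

Step 1: chain() concatenates iterables: [9, 7, 7] + [14, 12, 20].
Therefore ans = [9, 7, 7, 14, 12, 20].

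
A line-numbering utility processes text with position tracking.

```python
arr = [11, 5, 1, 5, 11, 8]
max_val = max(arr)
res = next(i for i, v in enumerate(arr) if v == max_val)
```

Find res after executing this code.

Step 1: max([11, 5, 1, 5, 11, 8]) = 11.
Step 2: Find first index where value == 11:
  Index 0: 11 == 11, found!
Therefore res = 0.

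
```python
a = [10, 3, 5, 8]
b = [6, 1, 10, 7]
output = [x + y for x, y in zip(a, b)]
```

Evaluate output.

Step 1: Add corresponding elements:
  10 + 6 = 16
  3 + 1 = 4
  5 + 10 = 15
  8 + 7 = 15
Therefore output = [16, 4, 15, 15].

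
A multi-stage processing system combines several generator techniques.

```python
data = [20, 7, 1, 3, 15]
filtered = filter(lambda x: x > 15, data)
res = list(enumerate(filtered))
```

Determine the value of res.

Step 1: Filter [20, 7, 1, 3, 15] for > 15: [20].
Step 2: enumerate re-indexes from 0: [(0, 20)].
Therefore res = [(0, 20)].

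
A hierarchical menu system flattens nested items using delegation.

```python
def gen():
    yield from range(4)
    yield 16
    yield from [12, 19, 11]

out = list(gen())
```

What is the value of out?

Step 1: Trace yields in order:
  yield 0
  yield 1
  yield 2
  yield 3
  yield 16
  yield 12
  yield 19
  yield 11
Therefore out = [0, 1, 2, 3, 16, 12, 19, 11].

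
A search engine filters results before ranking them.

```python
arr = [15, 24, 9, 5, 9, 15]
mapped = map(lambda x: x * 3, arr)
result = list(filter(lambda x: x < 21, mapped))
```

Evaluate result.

Step 1: Map x * 3:
  15 -> 45
  24 -> 72
  9 -> 27
  5 -> 15
  9 -> 27
  15 -> 45
Step 2: Filter for < 21:
  45: removed
  72: removed
  27: removed
  15: kept
  27: removed
  45: removed
Therefore result = [15].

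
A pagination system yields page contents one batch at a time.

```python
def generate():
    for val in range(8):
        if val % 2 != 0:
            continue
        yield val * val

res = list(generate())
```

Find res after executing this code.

Step 1: Only yield val**2 when val is divisible by 2:
  val=0: 0 % 2 == 0, yield 0**2 = 0
  val=2: 2 % 2 == 0, yield 2**2 = 4
  val=4: 4 % 2 == 0, yield 4**2 = 16
  val=6: 6 % 2 == 0, yield 6**2 = 36
Therefore res = [0, 4, 16, 36].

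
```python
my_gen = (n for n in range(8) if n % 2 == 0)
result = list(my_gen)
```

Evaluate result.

Step 1: Filter range(8) keeping only even values:
  n=0: even, included
  n=1: odd, excluded
  n=2: even, included
  n=3: odd, excluded
  n=4: even, included
  n=5: odd, excluded
  n=6: even, included
  n=7: odd, excluded
Therefore result = [0, 2, 4, 6].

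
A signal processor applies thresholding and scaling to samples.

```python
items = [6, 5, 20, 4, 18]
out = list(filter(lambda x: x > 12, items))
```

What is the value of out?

Step 1: Filter elements > 12:
  6: removed
  5: removed
  20: kept
  4: removed
  18: kept
Therefore out = [20, 18].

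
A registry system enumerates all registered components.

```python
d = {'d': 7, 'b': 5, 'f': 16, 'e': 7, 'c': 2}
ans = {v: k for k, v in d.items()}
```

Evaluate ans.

Step 1: Invert dict (swap keys and values):
  'd': 7 -> 7: 'd'
  'b': 5 -> 5: 'b'
  'f': 16 -> 16: 'f'
  'e': 7 -> 7: 'e'
  'c': 2 -> 2: 'c'
Therefore ans = {7: 'e', 5: 'b', 16: 'f', 2: 'c'}.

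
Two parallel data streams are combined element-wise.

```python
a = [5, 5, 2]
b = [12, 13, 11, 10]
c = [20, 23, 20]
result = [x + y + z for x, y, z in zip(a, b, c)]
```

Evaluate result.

Step 1: zip three lists (truncates to shortest, len=3):
  5 + 12 + 20 = 37
  5 + 13 + 23 = 41
  2 + 11 + 20 = 33
Therefore result = [37, 41, 33].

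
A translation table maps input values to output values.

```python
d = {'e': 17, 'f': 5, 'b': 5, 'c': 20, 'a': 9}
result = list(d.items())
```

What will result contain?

Step 1: d.items() returns (key, value) pairs in insertion order.
Therefore result = [('e', 17), ('f', 5), ('b', 5), ('c', 20), ('a', 9)].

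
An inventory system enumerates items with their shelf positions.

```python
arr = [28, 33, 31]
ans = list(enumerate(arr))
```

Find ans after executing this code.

Step 1: enumerate pairs each element with its index:
  (0, 28)
  (1, 33)
  (2, 31)
Therefore ans = [(0, 28), (1, 33), (2, 31)].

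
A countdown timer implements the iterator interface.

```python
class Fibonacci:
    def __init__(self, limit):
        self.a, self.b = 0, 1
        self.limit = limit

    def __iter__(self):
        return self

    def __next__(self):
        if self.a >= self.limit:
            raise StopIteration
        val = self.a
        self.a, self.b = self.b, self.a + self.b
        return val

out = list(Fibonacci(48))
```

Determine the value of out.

Step 1: Fibonacci-like sequence (a=0, b=1) until >= 48:
  Yield 0, then a,b = 1,1
  Yield 1, then a,b = 1,2
  Yield 1, then a,b = 2,3
  Yield 2, then a,b = 3,5
  Yield 3, then a,b = 5,8
  Yield 5, then a,b = 8,13
  Yield 8, then a,b = 13,21
  Yield 13, then a,b = 21,34
  Yield 21, then a,b = 34,55
  Yield 34, then a,b = 55,89
Step 2: 55 >= 48, stop.
Therefore out = [0, 1, 1, 2, 3, 5, 8, 13, 21, 34].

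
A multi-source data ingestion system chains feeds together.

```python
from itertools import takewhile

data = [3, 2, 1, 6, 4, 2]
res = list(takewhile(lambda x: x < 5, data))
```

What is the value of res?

Step 1: takewhile stops at first element >= 5:
  3 < 5: take
  2 < 5: take
  1 < 5: take
  6 >= 5: stop
Therefore res = [3, 2, 1].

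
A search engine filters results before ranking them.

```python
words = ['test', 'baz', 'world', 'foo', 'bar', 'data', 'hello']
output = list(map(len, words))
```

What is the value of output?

Step 1: Map len() to each word:
  'test' -> 4
  'baz' -> 3
  'world' -> 5
  'foo' -> 3
  'bar' -> 3
  'data' -> 4
  'hello' -> 5
Therefore output = [4, 3, 5, 3, 3, 4, 5].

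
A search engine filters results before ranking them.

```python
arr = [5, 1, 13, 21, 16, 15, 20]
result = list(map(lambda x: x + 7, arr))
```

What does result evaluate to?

Step 1: Apply lambda x: x + 7 to each element:
  5 -> 12
  1 -> 8
  13 -> 20
  21 -> 28
  16 -> 23
  15 -> 22
  20 -> 27
Therefore result = [12, 8, 20, 28, 23, 22, 27].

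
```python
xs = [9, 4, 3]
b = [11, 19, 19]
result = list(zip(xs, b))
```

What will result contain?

Step 1: zip pairs elements at same index:
  Index 0: (9, 11)
  Index 1: (4, 19)
  Index 2: (3, 19)
Therefore result = [(9, 11), (4, 19), (3, 19)].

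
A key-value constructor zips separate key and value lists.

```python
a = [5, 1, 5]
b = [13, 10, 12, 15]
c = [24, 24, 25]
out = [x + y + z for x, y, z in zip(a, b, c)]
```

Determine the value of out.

Step 1: zip three lists (truncates to shortest, len=3):
  5 + 13 + 24 = 42
  1 + 10 + 24 = 35
  5 + 12 + 25 = 42
Therefore out = [42, 35, 42].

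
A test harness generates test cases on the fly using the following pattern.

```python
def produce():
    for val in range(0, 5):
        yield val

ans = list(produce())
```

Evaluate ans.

Step 1: The generator yields each value from range(0, 5).
Step 2: list() consumes all yields: [0, 1, 2, 3, 4].
Therefore ans = [0, 1, 2, 3, 4].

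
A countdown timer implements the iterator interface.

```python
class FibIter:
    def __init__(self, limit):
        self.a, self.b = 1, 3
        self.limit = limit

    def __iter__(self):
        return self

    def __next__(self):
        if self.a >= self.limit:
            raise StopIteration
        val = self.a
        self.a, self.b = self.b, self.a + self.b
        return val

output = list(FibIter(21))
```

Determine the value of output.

Step 1: Fibonacci-like sequence (a=1, b=3) until >= 21:
  Yield 1, then a,b = 3,4
  Yield 3, then a,b = 4,7
  Yield 4, then a,b = 7,11
  Yield 7, then a,b = 11,18
  Yield 11, then a,b = 18,29
  Yield 18, then a,b = 29,47
Step 2: 29 >= 21, stop.
Therefore output = [1, 3, 4, 7, 11, 18].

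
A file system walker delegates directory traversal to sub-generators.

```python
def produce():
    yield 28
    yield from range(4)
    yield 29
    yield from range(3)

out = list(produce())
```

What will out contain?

Step 1: Trace yields in order:
  yield 28
  yield 0
  yield 1
  yield 2
  yield 3
  yield 29
  yield 0
  yield 1
  yield 2
Therefore out = [28, 0, 1, 2, 3, 29, 0, 1, 2].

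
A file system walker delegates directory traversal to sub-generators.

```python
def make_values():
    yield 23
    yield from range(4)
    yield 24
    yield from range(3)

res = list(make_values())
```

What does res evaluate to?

Step 1: Trace yields in order:
  yield 23
  yield 0
  yield 1
  yield 2
  yield 3
  yield 24
  yield 0
  yield 1
  yield 2
Therefore res = [23, 0, 1, 2, 3, 24, 0, 1, 2].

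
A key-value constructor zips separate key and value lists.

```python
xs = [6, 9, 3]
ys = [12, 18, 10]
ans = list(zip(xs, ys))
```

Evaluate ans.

Step 1: zip pairs elements at same index:
  Index 0: (6, 12)
  Index 1: (9, 18)
  Index 2: (3, 10)
Therefore ans = [(6, 12), (9, 18), (3, 10)].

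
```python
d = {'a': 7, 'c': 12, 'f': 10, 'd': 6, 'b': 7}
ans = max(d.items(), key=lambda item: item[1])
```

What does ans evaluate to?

Step 1: Find item with maximum value:
  ('a', 7)
  ('c', 12)
  ('f', 10)
  ('d', 6)
  ('b', 7)
Step 2: Maximum value is 12 at key 'c'.
Therefore ans = ('c', 12).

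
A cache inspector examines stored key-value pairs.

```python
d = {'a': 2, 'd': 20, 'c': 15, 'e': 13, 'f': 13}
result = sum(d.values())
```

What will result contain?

Step 1: d.values() = [2, 20, 15, 13, 13].
Step 2: sum = 63.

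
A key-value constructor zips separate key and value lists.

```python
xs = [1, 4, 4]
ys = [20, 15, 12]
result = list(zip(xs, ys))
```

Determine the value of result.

Step 1: zip pairs elements at same index:
  Index 0: (1, 20)
  Index 1: (4, 15)
  Index 2: (4, 12)
Therefore result = [(1, 20), (4, 15), (4, 12)].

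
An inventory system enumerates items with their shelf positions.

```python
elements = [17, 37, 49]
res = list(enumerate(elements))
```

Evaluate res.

Step 1: enumerate pairs each element with its index:
  (0, 17)
  (1, 37)
  (2, 49)
Therefore res = [(0, 17), (1, 37), (2, 49)].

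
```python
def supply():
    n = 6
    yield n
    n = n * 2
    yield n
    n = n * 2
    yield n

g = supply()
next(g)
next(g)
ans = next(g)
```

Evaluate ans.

Step 1: Trace through generator execution:
  Yield 1: n starts at 6, yield 6
  Yield 2: n = 6 * 2 = 12, yield 12
  Yield 3: n = 12 * 2 = 24, yield 24
Step 2: First next() gets 6, second next() gets the second value, third next() yields 24.
Therefore ans = 24.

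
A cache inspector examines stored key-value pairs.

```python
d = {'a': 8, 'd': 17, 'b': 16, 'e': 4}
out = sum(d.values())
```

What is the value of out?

Step 1: d.values() = [8, 17, 16, 4].
Step 2: sum = 45.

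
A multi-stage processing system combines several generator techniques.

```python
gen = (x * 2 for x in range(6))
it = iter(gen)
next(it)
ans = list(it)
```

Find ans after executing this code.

Step 1: Generator produces [0, 2, 4, 6, 8, 10].
Step 2: next(it) consumes first element (0).
Step 3: list(it) collects remaining: [2, 4, 6, 8, 10].
Therefore ans = [2, 4, 6, 8, 10].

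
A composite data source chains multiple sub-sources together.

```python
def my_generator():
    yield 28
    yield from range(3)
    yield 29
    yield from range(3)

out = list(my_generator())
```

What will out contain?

Step 1: Trace yields in order:
  yield 28
  yield 0
  yield 1
  yield 2
  yield 29
  yield 0
  yield 1
  yield 2
Therefore out = [28, 0, 1, 2, 29, 0, 1, 2].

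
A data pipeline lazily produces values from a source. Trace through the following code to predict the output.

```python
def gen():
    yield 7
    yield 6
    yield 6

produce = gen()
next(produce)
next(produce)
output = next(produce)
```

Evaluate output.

Step 1: gen() creates a generator.
Step 2: next(produce) yields 7 (consumed and discarded).
Step 3: next(produce) yields 6 (consumed and discarded).
Step 4: next(produce) yields 6, assigned to output.
Therefore output = 6.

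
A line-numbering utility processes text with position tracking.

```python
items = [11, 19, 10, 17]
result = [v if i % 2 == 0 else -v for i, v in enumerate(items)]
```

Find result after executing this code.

Step 1: For each (i, v), keep v if i is even, negate if odd:
  i=0 (even): keep 11
  i=1 (odd): negate to -19
  i=2 (even): keep 10
  i=3 (odd): negate to -17
Therefore result = [11, -19, 10, -17].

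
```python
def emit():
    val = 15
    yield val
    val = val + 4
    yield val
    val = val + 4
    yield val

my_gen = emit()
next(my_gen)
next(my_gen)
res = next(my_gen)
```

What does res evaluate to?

Step 1: Trace through generator execution:
  Yield 1: val starts at 15, yield 15
  Yield 2: val = 15 + 4 = 19, yield 19
  Yield 3: val = 19 + 4 = 23, yield 23
Step 2: First next() gets 15, second next() gets the second value, third next() yields 23.
Therefore res = 23.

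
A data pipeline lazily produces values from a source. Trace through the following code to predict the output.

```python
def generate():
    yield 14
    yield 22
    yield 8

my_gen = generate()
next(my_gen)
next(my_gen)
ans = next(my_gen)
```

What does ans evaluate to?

Step 1: generate() creates a generator.
Step 2: next(my_gen) yields 14 (consumed and discarded).
Step 3: next(my_gen) yields 22 (consumed and discarded).
Step 4: next(my_gen) yields 8, assigned to ans.
Therefore ans = 8.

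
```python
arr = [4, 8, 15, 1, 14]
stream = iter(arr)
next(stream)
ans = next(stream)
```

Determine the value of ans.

Step 1: Create iterator over [4, 8, 15, 1, 14].
Step 2: next() consumes 4.
Step 3: next() returns 8.
Therefore ans = 8.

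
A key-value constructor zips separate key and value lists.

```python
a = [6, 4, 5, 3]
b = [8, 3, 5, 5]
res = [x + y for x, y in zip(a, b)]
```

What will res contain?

Step 1: Add corresponding elements:
  6 + 8 = 14
  4 + 3 = 7
  5 + 5 = 10
  3 + 5 = 8
Therefore res = [14, 7, 10, 8].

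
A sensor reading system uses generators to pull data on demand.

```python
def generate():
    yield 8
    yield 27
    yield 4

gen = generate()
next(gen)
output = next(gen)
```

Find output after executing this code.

Step 1: generate() creates a generator.
Step 2: next(gen) yields 8 (consumed and discarded).
Step 3: next(gen) yields 27, assigned to output.
Therefore output = 27.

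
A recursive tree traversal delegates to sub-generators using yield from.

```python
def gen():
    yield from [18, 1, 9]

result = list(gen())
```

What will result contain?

Step 1: yield from delegates to the iterable, yielding each element.
Step 2: Collected values: [18, 1, 9].
Therefore result = [18, 1, 9].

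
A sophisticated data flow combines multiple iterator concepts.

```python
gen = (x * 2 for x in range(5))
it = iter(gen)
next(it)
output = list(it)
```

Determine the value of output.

Step 1: Generator produces [0, 2, 4, 6, 8].
Step 2: next(it) consumes first element (0).
Step 3: list(it) collects remaining: [2, 4, 6, 8].
Therefore output = [2, 4, 6, 8].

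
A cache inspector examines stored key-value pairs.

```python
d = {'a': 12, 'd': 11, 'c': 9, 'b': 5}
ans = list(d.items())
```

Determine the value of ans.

Step 1: d.items() returns (key, value) pairs in insertion order.
Therefore ans = [('a', 12), ('d', 11), ('c', 9), ('b', 5)].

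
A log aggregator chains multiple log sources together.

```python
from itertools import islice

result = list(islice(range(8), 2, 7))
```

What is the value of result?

Step 1: islice(range(8), 2, 7) takes elements at indices [2, 7).
Step 2: Elements: [2, 3, 4, 5, 6].
Therefore result = [2, 3, 4, 5, 6].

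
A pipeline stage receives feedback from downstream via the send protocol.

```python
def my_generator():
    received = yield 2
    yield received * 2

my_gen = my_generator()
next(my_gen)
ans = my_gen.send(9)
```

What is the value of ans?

Step 1: next(my_gen) advances to first yield, producing 2.
Step 2: send(9) resumes, received = 9.
Step 3: yield received * 2 = 9 * 2 = 18.
Therefore ans = 18.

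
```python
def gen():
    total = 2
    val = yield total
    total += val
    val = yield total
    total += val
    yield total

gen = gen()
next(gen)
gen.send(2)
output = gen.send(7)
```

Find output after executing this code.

Step 1: next() -> yield total=2.
Step 2: send(2) -> val=2, total = 2+2 = 4, yield 4.
Step 3: send(7) -> val=7, total = 4+7 = 11, yield 11.
Therefore output = 11.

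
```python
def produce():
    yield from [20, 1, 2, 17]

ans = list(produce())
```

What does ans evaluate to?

Step 1: yield from delegates to the iterable, yielding each element.
Step 2: Collected values: [20, 1, 2, 17].
Therefore ans = [20, 1, 2, 17].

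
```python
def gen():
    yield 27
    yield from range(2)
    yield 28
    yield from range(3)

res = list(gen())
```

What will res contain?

Step 1: Trace yields in order:
  yield 27
  yield 0
  yield 1
  yield 28
  yield 0
  yield 1
  yield 2
Therefore res = [27, 0, 1, 28, 0, 1, 2].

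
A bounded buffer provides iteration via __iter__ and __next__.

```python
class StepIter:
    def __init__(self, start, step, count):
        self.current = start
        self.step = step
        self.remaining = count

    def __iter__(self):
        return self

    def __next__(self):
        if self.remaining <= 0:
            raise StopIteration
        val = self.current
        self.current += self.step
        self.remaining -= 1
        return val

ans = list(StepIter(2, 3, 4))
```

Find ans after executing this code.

Step 1: StepIter starts at 2, increments by 3, for 4 steps:
  Yield 2, then current += 3
  Yield 5, then current += 3
  Yield 8, then current += 3
  Yield 11, then current += 3
Therefore ans = [2, 5, 8, 11].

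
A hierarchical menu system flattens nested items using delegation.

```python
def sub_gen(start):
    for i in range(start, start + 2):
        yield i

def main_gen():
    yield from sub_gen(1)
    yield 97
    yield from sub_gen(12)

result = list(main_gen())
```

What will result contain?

Step 1: main_gen() delegates to sub_gen(1):
  yield 1
  yield 2
Step 2: yield 97
Step 3: Delegates to sub_gen(12):
  yield 12
  yield 13
Therefore result = [1, 2, 97, 12, 13].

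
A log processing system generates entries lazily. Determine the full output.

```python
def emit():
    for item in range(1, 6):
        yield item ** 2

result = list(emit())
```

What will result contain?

Step 1: For each item in range(1, 6), yield item**2:
  item=1: yield 1**2 = 1
  item=2: yield 2**2 = 4
  item=3: yield 3**2 = 9
  item=4: yield 4**2 = 16
  item=5: yield 5**2 = 25
Therefore result = [1, 4, 9, 16, 25].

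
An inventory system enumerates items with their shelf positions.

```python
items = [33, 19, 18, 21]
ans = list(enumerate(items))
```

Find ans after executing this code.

Step 1: enumerate pairs each element with its index:
  (0, 33)
  (1, 19)
  (2, 18)
  (3, 21)
Therefore ans = [(0, 33), (1, 19), (2, 18), (3, 21)].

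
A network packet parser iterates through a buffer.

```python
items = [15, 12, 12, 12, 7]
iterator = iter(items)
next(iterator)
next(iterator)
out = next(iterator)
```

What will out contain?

Step 1: Create iterator over [15, 12, 12, 12, 7].
Step 2: next() consumes 15.
Step 3: next() consumes 12.
Step 4: next() returns 12.
Therefore out = 12.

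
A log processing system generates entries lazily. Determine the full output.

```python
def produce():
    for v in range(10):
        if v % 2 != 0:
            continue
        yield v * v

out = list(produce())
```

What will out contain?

Step 1: Only yield v**2 when v is divisible by 2:
  v=0: 0 % 2 == 0, yield 0**2 = 0
  v=2: 2 % 2 == 0, yield 2**2 = 4
  v=4: 4 % 2 == 0, yield 4**2 = 16
  v=6: 6 % 2 == 0, yield 6**2 = 36
  v=8: 8 % 2 == 0, yield 8**2 = 64
Therefore out = [0, 4, 16, 36, 64].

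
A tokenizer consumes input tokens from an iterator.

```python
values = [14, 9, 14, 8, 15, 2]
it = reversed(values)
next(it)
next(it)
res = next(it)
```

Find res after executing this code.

Step 1: reversed([14, 9, 14, 8, 15, 2]) gives iterator: [2, 15, 8, 14, 9, 14].
Step 2: First next() = 2, second next() = 15.
Step 3: Third next() = 8.
Therefore res = 8.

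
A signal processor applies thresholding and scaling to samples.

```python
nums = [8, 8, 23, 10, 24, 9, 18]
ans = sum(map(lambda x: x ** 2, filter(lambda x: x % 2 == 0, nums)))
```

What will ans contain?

Step 1: Filter even numbers from [8, 8, 23, 10, 24, 9, 18]: [8, 8, 10, 24, 18]
Step 2: Square each: [64, 64, 100, 576, 324]
Step 3: Sum = 1128.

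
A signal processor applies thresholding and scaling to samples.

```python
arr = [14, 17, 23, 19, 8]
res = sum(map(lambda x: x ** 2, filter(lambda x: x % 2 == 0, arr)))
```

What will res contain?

Step 1: Filter even numbers from [14, 17, 23, 19, 8]: [14, 8]
Step 2: Square each: [196, 64]
Step 3: Sum = 260.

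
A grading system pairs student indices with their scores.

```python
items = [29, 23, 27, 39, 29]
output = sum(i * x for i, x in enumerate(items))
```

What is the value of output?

Step 1: Compute i * x for each (i, x) in enumerate([29, 23, 27, 39, 29]):
  i=0, x=29: 0*29 = 0
  i=1, x=23: 1*23 = 23
  i=2, x=27: 2*27 = 54
  i=3, x=39: 3*39 = 117
  i=4, x=29: 4*29 = 116
Step 2: sum = 0 + 23 + 54 + 117 + 116 = 310.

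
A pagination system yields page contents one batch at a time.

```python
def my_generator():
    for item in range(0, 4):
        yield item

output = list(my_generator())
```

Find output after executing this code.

Step 1: The generator yields each value from range(0, 4).
Step 2: list() consumes all yields: [0, 1, 2, 3].
Therefore output = [0, 1, 2, 3].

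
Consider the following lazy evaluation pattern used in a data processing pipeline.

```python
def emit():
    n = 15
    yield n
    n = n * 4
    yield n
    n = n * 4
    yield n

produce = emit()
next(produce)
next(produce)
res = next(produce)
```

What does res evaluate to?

Step 1: Trace through generator execution:
  Yield 1: n starts at 15, yield 15
  Yield 2: n = 15 * 4 = 60, yield 60
  Yield 3: n = 60 * 4 = 240, yield 240
Step 2: First next() gets 15, second next() gets the second value, third next() yields 240.
Therefore res = 240.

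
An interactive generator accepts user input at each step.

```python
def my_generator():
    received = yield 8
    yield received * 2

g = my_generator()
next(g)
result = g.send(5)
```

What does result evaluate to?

Step 1: next(g) advances to first yield, producing 8.
Step 2: send(5) resumes, received = 5.
Step 3: yield received * 2 = 5 * 2 = 10.
Therefore result = 10.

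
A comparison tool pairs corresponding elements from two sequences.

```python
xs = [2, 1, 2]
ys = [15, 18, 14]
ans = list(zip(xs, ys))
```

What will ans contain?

Step 1: zip pairs elements at same index:
  Index 0: (2, 15)
  Index 1: (1, 18)
  Index 2: (2, 14)
Therefore ans = [(2, 15), (1, 18), (2, 14)].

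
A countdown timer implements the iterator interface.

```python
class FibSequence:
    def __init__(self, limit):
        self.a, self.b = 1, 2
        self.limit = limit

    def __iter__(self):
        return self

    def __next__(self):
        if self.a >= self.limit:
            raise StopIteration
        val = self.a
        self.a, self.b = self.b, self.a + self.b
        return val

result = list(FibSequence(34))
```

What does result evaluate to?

Step 1: Fibonacci-like sequence (a=1, b=2) until >= 34:
  Yield 1, then a,b = 2,3
  Yield 2, then a,b = 3,5
  Yield 3, then a,b = 5,8
  Yield 5, then a,b = 8,13
  Yield 8, then a,b = 13,21
  Yield 13, then a,b = 21,34
  Yield 21, then a,b = 34,55
Step 2: 34 >= 34, stop.
Therefore result = [1, 2, 3, 5, 8, 13, 21].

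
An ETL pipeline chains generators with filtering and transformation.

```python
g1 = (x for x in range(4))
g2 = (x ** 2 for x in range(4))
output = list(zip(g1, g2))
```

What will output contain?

Step 1: g1 produces [0, 1, 2, 3].
Step 2: g2 produces [0, 1, 4, 9].
Step 3: zip pairs them: [(0, 0), (1, 1), (2, 4), (3, 9)].
Therefore output = [(0, 0), (1, 1), (2, 4), (3, 9)].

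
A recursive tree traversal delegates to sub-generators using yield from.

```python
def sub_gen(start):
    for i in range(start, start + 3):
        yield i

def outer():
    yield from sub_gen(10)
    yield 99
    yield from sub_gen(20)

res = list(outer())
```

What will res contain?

Step 1: outer() delegates to sub_gen(10):
  yield 10
  yield 11
  yield 12
Step 2: yield 99
Step 3: Delegates to sub_gen(20):
  yield 20
  yield 21
  yield 22
Therefore res = [10, 11, 12, 99, 20, 21, 22].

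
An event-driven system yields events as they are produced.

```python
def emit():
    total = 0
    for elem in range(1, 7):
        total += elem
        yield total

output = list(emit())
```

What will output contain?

Step 1: Generator accumulates running sum:
  elem=1: total = 1, yield 1
  elem=2: total = 3, yield 3
  elem=3: total = 6, yield 6
  elem=4: total = 10, yield 10
  elem=5: total = 15, yield 15
  elem=6: total = 21, yield 21
Therefore output = [1, 3, 6, 10, 15, 21].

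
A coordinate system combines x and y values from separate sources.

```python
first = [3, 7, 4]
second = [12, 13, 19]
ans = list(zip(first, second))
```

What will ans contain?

Step 1: zip pairs elements at same index:
  Index 0: (3, 12)
  Index 1: (7, 13)
  Index 2: (4, 19)
Therefore ans = [(3, 12), (7, 13), (4, 19)].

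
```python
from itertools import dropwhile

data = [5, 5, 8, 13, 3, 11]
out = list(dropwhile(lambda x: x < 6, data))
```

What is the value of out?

Step 1: dropwhile drops elements while < 6:
  5 < 6: dropped
  5 < 6: dropped
  8: kept (dropping stopped)
Step 2: Remaining elements kept regardless of condition.
Therefore out = [8, 13, 3, 11].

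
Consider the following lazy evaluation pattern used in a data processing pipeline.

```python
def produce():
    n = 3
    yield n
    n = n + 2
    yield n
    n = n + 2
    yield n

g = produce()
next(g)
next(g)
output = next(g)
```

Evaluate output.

Step 1: Trace through generator execution:
  Yield 1: n starts at 3, yield 3
  Yield 2: n = 3 + 2 = 5, yield 5
  Yield 3: n = 5 + 2 = 7, yield 7
Step 2: First next() gets 3, second next() gets the second value, third next() yields 7.
Therefore output = 7.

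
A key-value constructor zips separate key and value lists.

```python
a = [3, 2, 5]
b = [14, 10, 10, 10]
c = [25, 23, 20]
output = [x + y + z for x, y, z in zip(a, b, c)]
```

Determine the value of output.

Step 1: zip three lists (truncates to shortest, len=3):
  3 + 14 + 25 = 42
  2 + 10 + 23 = 35
  5 + 10 + 20 = 35
Therefore output = [42, 35, 35].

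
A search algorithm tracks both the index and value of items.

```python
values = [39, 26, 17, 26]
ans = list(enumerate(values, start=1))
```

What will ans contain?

Step 1: enumerate with start=1:
  (1, 39)
  (2, 26)
  (3, 17)
  (4, 26)
Therefore ans = [(1, 39), (2, 26), (3, 17), (4, 26)].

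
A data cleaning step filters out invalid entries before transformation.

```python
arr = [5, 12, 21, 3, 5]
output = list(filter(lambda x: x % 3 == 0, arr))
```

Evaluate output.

Step 1: Filter elements divisible by 3:
  5 % 3 = 2: removed
  12 % 3 = 0: kept
  21 % 3 = 0: kept
  3 % 3 = 0: kept
  5 % 3 = 2: removed
Therefore output = [12, 21, 3].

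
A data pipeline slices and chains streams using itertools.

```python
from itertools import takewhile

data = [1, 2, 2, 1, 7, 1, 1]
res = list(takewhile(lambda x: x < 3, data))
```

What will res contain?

Step 1: takewhile stops at first element >= 3:
  1 < 3: take
  2 < 3: take
  2 < 3: take
  1 < 3: take
  7 >= 3: stop
Therefore res = [1, 2, 2, 1].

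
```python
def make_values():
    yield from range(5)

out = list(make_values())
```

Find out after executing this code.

Step 1: yield from delegates to the iterable, yielding each element.
Step 2: Collected values: [0, 1, 2, 3, 4].
Therefore out = [0, 1, 2, 3, 4].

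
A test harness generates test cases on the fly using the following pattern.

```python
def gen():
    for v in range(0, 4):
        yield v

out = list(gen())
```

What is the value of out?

Step 1: The generator yields each value from range(0, 4).
Step 2: list() consumes all yields: [0, 1, 2, 3].
Therefore out = [0, 1, 2, 3].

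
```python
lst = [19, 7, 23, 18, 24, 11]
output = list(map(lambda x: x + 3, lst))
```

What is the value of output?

Step 1: Apply lambda x: x + 3 to each element:
  19 -> 22
  7 -> 10
  23 -> 26
  18 -> 21
  24 -> 27
  11 -> 14
Therefore output = [22, 10, 26, 21, 27, 14].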